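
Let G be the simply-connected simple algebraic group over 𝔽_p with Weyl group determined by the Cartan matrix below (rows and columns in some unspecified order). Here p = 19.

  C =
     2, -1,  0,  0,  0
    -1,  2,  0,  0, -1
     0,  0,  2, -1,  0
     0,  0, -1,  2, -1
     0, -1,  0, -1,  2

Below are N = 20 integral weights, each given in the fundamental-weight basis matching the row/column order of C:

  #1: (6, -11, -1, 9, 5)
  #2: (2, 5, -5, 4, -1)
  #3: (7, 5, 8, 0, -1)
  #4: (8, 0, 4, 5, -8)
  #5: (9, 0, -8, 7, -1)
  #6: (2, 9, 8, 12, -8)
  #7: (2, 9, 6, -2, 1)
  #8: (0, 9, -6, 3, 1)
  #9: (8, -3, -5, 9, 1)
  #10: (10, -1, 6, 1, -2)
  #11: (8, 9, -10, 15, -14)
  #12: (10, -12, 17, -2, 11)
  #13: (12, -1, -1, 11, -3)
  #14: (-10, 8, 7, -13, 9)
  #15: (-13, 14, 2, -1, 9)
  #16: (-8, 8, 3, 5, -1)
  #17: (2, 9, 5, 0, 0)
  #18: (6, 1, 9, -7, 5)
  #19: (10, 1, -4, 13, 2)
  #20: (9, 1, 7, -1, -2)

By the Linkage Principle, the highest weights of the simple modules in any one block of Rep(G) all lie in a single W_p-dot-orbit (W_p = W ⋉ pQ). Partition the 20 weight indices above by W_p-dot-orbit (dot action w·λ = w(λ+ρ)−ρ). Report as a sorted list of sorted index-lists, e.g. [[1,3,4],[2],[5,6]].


Type A_5, rank 5, |W|=720; reorder rows/cols to standard.

Ā_19 reps of the 20 weights (A_5, coords as presented):

    λ_1+ρ ↦ (3, 3, 0, 6, 4)
    λ_2+ρ ↦ (3, 6, 4, 1, 0)
    λ_3+ρ ↦ (3, 6, 4, 1, 0)
    λ_4+ρ ↦ (3, 6, 4, 1, 0)
    λ_5+ρ ↦ (10, 1, 7, 1, 0)
    λ_6+ρ ↦ (3, 3, 0, 6, 4)
    λ_7+ρ ↦ (1, 10, 4, 1, 1)
    λ_8+ρ ↦ (1, 10, 4, 1, 1)
    λ_9+ρ ↦ (7, 2, 4, 6, 0)
    λ_10+ρ ↦ (10, 1, 7, 1, 0)
    λ_11+ρ ↦ (3, 3, 0, 6, 4)
    λ_12+ρ ↦ (10, 1, 7, 1, 0)
    λ_13+ρ ↦ (7, 2, 4, 6, 0)
    λ_14+ρ ↦ (7, 2, 4, 6, 0)
    λ_15+ρ ↦ (3, 3, 0, 6, 4)
    λ_16+ρ ↦ (7, 2, 4, 6, 0)
    λ_17+ρ ↦ (1, 10, 4, 1, 1)
    λ_18+ρ ↦ (7, 2, 4, 6, 0)
    λ_19+ρ ↦ (0, 2, 8, 3, 3)
    λ_20+ρ ↦ (10, 1, 7, 1, 0)

6 distinct reps among the 20 weights ⇒ 6 W_19-linkage classes:

[[1, 6, 11, 15], [2, 3, 4], [5, 10, 12, 20], [7, 8, 17], [9, 13, 14, 16, 18], [19]]


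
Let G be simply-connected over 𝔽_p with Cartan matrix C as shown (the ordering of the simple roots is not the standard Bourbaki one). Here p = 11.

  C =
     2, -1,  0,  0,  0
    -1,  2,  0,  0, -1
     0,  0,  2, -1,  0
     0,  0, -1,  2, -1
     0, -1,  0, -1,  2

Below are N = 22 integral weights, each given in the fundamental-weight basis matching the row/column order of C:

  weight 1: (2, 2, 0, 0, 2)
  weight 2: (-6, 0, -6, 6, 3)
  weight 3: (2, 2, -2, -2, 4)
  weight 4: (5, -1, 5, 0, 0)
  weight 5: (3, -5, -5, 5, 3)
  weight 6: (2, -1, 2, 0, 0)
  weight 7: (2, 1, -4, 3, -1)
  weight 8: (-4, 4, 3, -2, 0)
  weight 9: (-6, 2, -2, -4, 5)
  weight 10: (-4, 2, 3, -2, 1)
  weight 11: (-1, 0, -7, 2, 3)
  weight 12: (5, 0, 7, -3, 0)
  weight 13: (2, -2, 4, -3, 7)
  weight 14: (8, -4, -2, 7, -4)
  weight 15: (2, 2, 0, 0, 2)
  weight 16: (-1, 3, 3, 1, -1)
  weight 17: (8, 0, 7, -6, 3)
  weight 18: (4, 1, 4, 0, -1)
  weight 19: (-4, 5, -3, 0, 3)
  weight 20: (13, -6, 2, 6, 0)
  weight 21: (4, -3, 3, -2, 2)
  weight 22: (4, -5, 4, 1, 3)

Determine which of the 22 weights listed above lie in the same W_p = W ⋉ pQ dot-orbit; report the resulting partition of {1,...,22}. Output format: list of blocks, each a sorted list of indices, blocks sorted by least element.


Dynkin diagram of C (from the 8 off-diagonal −1 entries): A_5.

W_11-reps of the 22 weights in Ā_11 (same 5-coord order as C):

  λ_1 → (3, 3, 1, 1, 3)
  λ_2 → (0, 4, 4, 2, 0)
  λ_3 → (3, 3, 1, 1, 3)
  λ_4 → (3, 0, 3, 1, 1)
  λ_5 → (0, 4, 4, 2, 0)
  λ_6 → (3, 0, 3, 1, 1)
  λ_7 → (3, 2, 3, 1, 0)
  λ_8 → (3, 2, 3, 1, 0)
  λ_9 → (3, 2, 3, 1, 0)
  λ_10 → (3, 0, 3, 1, 1)
  λ_11 → (0, 1, 3, 3, 1)
  λ_12 → (3, 0, 3, 1, 1)
  λ_13 → (0, 1, 1, 2, 5)
  λ_14 → (3, 3, 1, 1, 3)
  λ_15 → (3, 3, 1, 1, 3)
  λ_16 → (0, 4, 4, 2, 0)
  λ_17 → (3, 0, 3, 1, 1)
  λ_18 → (3, 2, 3, 1, 0)
  λ_19 → (3, 3, 1, 1, 3)
  λ_20 → (0, 1, 3, 3, 1)
  λ_21 → (3, 2, 3, 1, 0)
  λ_22 → (0, 4, 4, 2, 0)

These 22 weights hit 6 W_11-dot-orbits; sizes (5, 4, 5, 5, 2, 1):

[[1, 3, 14, 15, 19], [2, 5, 16, 22], [4, 6, 10, 12, 17], [7, 8, 9, 18, 21], [11, 20], [13]]


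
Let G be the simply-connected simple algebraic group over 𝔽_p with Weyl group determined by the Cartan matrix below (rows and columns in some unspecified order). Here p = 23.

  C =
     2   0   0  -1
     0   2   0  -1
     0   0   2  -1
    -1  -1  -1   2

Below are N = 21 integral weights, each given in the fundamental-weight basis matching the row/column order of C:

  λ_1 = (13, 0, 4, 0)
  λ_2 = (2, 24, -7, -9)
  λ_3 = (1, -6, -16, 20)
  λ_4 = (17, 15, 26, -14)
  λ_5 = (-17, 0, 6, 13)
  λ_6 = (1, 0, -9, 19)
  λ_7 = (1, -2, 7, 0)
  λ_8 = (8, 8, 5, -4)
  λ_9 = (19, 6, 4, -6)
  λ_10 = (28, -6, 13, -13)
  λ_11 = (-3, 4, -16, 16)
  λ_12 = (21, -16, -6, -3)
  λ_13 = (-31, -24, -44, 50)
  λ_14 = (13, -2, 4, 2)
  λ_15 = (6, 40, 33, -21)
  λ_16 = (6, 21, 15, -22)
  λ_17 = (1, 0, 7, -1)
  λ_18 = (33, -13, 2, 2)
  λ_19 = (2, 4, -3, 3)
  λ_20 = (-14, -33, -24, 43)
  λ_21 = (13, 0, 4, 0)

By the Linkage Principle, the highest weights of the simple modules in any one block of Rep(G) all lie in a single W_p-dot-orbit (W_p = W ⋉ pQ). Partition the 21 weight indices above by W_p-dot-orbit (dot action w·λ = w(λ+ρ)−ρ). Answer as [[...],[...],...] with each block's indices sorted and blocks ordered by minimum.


Root system D_4: the 4×4 matrix C matches after relabeling.

Ā_23 reps of the 21 weights (D_4, coords as presented):

    λ_1 → (14, 1, 5, 1)
    λ_2 → (6, 6, 3, 3)
    λ_3 → (2, 5, 15, 0)
    λ_4 → (3, 5, 2, 2)
    λ_5 → (14, 1, 5, 1)
    λ_6 → (2, 1, 8, 0)
    λ_7 → (2, 1, 8, 0)
    λ_8 → (6, 6, 3, 3)
    λ_9 → (15, 2, 0, 1)
    λ_10 → (6, 6, 3, 3)
    λ_11 → (2, 5, 15, 0)
    λ_12 → (2, 5, 15, 0)
    λ_13 → (2, 5, 15, 0)
    λ_14 → (14, 1, 5, 1)
    λ_15 → (3, 5, 2, 2)
    λ_16 → (14, 1, 5, 1)
    λ_17 → (2, 1, 8, 0)
    λ_18 → (6, 6, 3, 3)
    λ_19 → (3, 5, 2, 2)
    λ_20 → (2, 1, 8, 0)
    λ_21 → (14, 1, 5, 1)

The 21 indices split into 6 linkage classes (same alcove rep ⇔ same W_23-dot-orbit):

[[1, 5, 14, 16, 21], [2, 8, 10, 18], [3, 11, 12, 13], [4, 15, 19], [6, 7, 17, 20], [9]]


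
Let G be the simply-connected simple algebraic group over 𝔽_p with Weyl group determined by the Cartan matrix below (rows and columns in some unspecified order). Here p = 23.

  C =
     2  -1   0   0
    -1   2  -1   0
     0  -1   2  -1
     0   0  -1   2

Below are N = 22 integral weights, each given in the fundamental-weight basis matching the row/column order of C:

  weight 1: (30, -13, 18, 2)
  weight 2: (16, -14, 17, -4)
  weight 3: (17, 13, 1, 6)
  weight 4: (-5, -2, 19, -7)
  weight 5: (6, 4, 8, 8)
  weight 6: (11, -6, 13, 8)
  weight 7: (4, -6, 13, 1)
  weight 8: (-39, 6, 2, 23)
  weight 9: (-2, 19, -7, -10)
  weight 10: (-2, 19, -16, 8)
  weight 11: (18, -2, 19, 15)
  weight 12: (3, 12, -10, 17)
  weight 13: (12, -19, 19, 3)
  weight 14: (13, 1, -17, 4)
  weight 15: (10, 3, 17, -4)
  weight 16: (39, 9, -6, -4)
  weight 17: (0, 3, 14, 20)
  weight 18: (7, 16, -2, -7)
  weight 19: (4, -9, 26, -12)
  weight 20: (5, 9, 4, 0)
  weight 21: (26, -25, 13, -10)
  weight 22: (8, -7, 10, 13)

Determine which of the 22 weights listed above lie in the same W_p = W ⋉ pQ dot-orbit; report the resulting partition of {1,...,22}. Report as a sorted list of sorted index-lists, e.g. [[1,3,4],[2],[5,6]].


C ↔ A_4 under row/col permutation; |W(A_4)| = 120.

Ā_23 reps of the 22 weights (A_4, coords as presented):

  λ_1 → (1, 4, 8, 7) · λ_2 → (4, 13, 2, 3) · λ_3 → (0, 5, 9, 2) · λ_4 → (1, 4, 9, 6) · λ_5 → (0, 5, 9, 2) · λ_6 → (0, 5, 9, 2) · λ_7 → (0, 5, 9, 2) · λ_8 → (1, 4, 8, 7) · λ_9 → (1, 4, 9, 6) · λ_10 → (1, 4, 9, 6) · λ_11 → (1, 4, 8, 7) · λ_12 → (1, 4, 9, 6) · λ_13 → (4, 13, 2, 3) · λ_14 → (0, 5, 9, 2) · λ_15 → (1, 4, 8, 7) · λ_16 → (4, 13, 2, 3) · λ_17 → (4, 13, 2, 3) · λ_18 → (6, 10, 5, 1) · λ_19 → (1, 4, 8, 7) · λ_20 → (6, 10, 5, 1) · λ_21 → (1, 4, 9, 6) · λ_22 → (2, 4, 5, 9)

The 22 indices split into 6 linkage classes (same alcove rep ⇔ same W_23-dot-orbit):

[[1, 8, 11, 15, 19], [2, 13, 16, 17], [3, 5, 6, 7, 14], [4, 9, 10, 12, 21], [18, 20], [22]]


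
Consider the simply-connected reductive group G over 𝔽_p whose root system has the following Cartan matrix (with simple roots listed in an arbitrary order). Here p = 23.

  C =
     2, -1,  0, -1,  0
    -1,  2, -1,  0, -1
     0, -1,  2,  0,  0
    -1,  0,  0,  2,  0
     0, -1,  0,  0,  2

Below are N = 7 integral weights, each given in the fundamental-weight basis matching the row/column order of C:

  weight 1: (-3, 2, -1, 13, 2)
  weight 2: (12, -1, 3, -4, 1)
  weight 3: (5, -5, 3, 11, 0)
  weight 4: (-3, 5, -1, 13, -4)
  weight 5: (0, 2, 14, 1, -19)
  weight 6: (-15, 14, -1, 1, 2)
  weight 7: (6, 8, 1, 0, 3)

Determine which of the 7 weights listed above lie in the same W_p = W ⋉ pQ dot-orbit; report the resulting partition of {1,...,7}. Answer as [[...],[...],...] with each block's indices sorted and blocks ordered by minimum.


Cartan matrix: type D_5 (|W|=1920); un-permuting the 5 rows.

Folding the 7 weights λ_j+ρ into Ā_23 (reps in the given 5-coord order):

  λ_1+ρ ↦ (2, 1, 0, 12, 3);  λ_2+ρ ↦ (4, 0, 4, 3, 2);  λ_3+ρ ↦ (2, 1, 0, 12, 3);  λ_4+ρ ↦ (2, 1, 0, 12, 3);  λ_5+ρ ↦ (2, 1, 0, 12, 3);  λ_6+ρ ↦ (2, 1, 0, 12, 3);  λ_7+ρ ↦ (1, 0, 2, 8, 4)

Partition of {1..7} into 3 W_23-dot-orbits:

[[1, 3, 4, 5, 6], [2], [7]]


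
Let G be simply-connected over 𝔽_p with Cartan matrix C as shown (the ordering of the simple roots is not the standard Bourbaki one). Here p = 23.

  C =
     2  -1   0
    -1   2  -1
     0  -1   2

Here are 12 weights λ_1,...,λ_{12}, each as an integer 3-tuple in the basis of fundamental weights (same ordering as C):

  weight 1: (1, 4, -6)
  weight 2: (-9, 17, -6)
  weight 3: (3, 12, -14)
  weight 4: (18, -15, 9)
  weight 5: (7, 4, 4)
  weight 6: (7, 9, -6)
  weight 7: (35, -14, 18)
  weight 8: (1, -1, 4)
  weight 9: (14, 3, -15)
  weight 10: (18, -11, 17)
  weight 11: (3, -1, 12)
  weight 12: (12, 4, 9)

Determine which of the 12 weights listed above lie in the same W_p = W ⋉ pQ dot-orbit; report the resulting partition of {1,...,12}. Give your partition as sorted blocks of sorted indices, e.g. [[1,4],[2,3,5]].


A_3 Cartan matrix, 3 simple roots permuted; ρ=(1,1,1).

Alcove-folded reps (p=23, 12 weights, presented ϖ-order):

    [1] (2, 0, 5)
    [2] (8, 5, 5)
    [3] (4, 0, 13)
    [4] (5, 10, 4)
    [5] (8, 5, 5)
    [6] (8, 5, 5)
    [7] (4, 0, 13)
    [8] (2, 0, 5)
    [9] (5, 10, 4)
    [10] (5, 10, 4)
    [11] (4, 0, 13)
    [12] (8, 5, 5)

Linkage partition of the 12 weights (4 classes, p=23):

[[1, 8], [2, 5, 6, 12], [3, 7, 11], [4, 9, 10]]


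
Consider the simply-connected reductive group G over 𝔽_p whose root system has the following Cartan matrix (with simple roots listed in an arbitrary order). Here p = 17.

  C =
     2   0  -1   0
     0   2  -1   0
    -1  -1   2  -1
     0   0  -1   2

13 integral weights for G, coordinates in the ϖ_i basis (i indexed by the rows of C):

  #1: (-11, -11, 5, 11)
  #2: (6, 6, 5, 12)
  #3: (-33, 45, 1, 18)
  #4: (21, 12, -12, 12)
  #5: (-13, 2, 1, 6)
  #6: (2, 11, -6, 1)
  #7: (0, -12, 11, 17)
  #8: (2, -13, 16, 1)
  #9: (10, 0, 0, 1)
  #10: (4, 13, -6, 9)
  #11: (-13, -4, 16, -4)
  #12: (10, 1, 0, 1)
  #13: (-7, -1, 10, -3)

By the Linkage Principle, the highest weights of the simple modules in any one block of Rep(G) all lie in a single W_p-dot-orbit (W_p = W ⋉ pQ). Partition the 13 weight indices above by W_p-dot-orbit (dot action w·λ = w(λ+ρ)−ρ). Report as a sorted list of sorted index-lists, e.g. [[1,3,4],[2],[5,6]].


Cartan matrix: type D_4 (|W|=192); un-permuting the 4 rows.

Each λ_j+ρ reduced to Ā_17; 4-tuples below use C's row order:

  [1] (4, 4, 3, 2) · [2] (4, 4, 3, 2) · [3] (11, 1, 1, 2) · [4] (3, 2, 2, 2) · [5] (2, 7, 0, 3) · [6] (2, 7, 0, 3) · [7] (11, 1, 1, 2) · [8] (2, 7, 0, 3) · [9] (11, 1, 1, 2) · [10] (2, 7, 0, 3) · [11] (11, 2, 1, 2) · [12] (11, 2, 1, 2) · [13] (6, 0, 3, 2)

Linkage partition of the 13 weights (6 classes, p=17):

[[1, 2], [3, 7, 9], [4], [5, 6, 8, 10], [11, 12], [13]]


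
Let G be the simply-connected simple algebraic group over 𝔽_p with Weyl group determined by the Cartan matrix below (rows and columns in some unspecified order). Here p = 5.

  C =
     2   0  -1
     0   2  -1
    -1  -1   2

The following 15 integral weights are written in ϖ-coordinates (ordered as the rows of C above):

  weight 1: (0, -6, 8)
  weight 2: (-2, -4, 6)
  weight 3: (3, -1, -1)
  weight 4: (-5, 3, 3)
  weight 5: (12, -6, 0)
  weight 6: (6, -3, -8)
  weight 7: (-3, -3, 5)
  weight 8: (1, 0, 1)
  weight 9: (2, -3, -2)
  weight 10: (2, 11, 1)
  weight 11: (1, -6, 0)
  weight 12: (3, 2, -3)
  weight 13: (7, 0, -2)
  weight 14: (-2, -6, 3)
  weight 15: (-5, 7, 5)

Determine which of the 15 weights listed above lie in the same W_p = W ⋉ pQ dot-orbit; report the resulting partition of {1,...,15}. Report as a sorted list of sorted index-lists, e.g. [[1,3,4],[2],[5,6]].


C ↔ A_3 under row/col permutation; |W(A_3)| = 24.

Ā_5 reps of the 15 weights (A_3, coords as presented):

  λ_1 → (4, 0, 0) · λ_2 → (1, 1, 2) · λ_3 → (4, 0, 0) · λ_4 → (1, 1, 0) · λ_5 → (1, 1, 0) · λ_6 → (0, 1, 2) · λ_7 → (1, 1, 2) · λ_8 → (2, 1, 2) · λ_9 → (0, 1, 2) · λ_10 → (0, 1, 2) · λ_11 → (2, 1, 2) · λ_12 → (2, 1, 2) · λ_13 → (2, 1, 2) · λ_14 → (1, 3, 1) · λ_15 → (1, 3, 1)

Partition of {1..15} into 6 W_5-dot-orbits:

[[1, 3], [2, 7], [4, 5], [6, 9, 10], [8, 11, 12, 13], [14, 15]]


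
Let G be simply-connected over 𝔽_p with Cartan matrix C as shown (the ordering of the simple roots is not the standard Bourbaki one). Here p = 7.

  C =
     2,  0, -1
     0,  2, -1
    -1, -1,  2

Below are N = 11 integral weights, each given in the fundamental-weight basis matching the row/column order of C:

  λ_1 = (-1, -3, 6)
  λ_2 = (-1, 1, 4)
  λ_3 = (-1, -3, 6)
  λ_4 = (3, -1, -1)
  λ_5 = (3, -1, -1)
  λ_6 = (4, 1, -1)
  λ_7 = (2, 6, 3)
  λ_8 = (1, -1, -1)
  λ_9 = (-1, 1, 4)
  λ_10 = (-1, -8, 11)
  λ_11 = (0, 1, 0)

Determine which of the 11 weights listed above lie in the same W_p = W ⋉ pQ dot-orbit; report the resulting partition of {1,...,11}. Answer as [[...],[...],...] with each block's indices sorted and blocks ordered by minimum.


C ↔ A_3 under row/col permutation; |W(A_3)| = 24.

λ_j+ρ reflected into Ā_7 (⟨·,θ^∨⟩≤7); 3-tuples as given:

    λ_1 → (0, 2, 5)
    λ_2 → (0, 2, 5)
    λ_3 → (0, 2, 5)
    λ_4 → (4, 0, 0)
    λ_5 → (4, 0, 0)
    λ_6 → (5, 2, 0)
    λ_7 → (4, 0, 0)
    λ_8 → (2, 0, 0)
    λ_9 → (0, 2, 5)
    λ_10 → (5, 2, 0)
    λ_11 → (1, 2, 1)

Linkage partition of the 11 weights (5 classes, p=7):

[[1, 2, 3, 9], [4, 5, 7], [6, 10], [8], [11]]


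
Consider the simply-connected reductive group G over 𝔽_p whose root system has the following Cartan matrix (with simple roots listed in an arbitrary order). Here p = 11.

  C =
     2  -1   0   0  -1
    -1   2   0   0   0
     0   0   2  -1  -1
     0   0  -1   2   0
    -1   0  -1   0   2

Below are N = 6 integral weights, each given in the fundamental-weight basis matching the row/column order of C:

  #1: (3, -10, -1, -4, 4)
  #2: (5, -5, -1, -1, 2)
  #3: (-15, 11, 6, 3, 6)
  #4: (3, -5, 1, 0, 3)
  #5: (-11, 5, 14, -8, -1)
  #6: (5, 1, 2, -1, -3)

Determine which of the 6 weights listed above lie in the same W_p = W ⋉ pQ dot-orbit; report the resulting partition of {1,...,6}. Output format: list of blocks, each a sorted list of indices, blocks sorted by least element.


Dynkin diagram of C (from the 8 off-diagonal −1 entries): A_5.

Alcove-folded reps (p=11, 6 weights, presented ϖ-order):

  1: (2, 4, 0, 0, 3);  2: (2, 4, 0, 0, 3);  3: (0, 4, 2, 1, 4);  4: (0, 4, 2, 1, 4);  5: (0, 4, 2, 1, 4);  6: (4, 2, 1, 0, 2)

The 6 indices split into 3 linkage classes (same alcove rep ⇔ same W_11-dot-orbit):

[[1, 2], [3, 4, 5], [6]]


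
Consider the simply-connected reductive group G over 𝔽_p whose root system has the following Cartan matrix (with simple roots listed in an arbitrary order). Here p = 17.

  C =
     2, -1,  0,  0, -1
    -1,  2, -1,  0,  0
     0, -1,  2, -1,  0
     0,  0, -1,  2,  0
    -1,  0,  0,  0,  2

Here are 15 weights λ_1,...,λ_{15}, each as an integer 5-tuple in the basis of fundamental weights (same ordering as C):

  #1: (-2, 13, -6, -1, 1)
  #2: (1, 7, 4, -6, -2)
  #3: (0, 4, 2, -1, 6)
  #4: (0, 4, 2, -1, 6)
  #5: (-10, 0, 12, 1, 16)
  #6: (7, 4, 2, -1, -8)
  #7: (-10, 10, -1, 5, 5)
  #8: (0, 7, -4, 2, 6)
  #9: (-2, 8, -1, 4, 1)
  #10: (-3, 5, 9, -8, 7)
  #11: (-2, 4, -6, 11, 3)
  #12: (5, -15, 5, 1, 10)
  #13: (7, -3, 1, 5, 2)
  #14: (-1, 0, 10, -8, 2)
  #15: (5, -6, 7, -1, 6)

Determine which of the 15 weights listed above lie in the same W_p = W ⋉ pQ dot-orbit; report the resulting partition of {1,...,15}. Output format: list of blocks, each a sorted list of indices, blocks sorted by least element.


Dynkin diagram of C (from the 8 off-diagonal −1 entries): A_5.

λ_j+ρ reflected into Ā_17 (⟨·,θ^∨⟩≤17); 5-tuples as given:

    λ_1+ρ ↦ (1, 8, 0, 5, 1)
    λ_2+ρ ↦ (1, 8, 0, 5, 1)
    λ_3+ρ ↦ (1, 5, 3, 0, 7)
    λ_4+ρ ↦ (1, 5, 3, 0, 7)
    λ_5+ρ ↦ (1, 8, 0, 5, 1)
    λ_6+ρ ↦ (1, 5, 3, 0, 7)
    λ_7+ρ ↦ (6, 2, 0, 6, 3)
    λ_8+ρ ↦ (1, 5, 3, 0, 7)
    λ_9+ρ ↦ (1, 8, 0, 5, 1)
    λ_10+ρ ↦ (2, 4, 3, 2, 1)
    λ_11+ρ ↦ (0, 1, 4, 7, 3)
    λ_12+ρ ↦ (6, 2, 0, 6, 3)
    λ_13+ρ ↦ (6, 2, 0, 6, 3)
    λ_14+ρ ↦ (0, 1, 4, 7, 3)
    λ_15+ρ ↦ (1, 5, 3, 0, 7)

Grouping the 15 weights by Ā_17-representative: 5 linkage classes.

[[1, 2, 5, 9], [3, 4, 6, 8, 15], [7, 12, 13], [10], [11, 14]]


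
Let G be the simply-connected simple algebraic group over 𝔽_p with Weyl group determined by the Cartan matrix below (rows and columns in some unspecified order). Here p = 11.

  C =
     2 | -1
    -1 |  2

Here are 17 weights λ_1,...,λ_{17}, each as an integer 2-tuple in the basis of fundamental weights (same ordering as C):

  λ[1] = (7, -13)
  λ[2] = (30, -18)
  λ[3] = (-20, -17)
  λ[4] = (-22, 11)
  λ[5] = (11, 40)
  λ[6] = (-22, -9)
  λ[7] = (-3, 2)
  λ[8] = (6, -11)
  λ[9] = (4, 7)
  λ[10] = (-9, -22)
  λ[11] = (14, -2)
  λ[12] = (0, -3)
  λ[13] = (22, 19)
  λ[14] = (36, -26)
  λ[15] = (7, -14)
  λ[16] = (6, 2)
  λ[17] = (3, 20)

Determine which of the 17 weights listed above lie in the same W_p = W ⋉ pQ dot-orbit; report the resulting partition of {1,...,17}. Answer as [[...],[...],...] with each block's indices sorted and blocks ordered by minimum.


Cartan matrix: type A_2 (|W|=6); un-permuting the 2 rows.

λ_j+ρ reflected into Ā_11 (⟨·,θ^∨⟩≤11); 2-tuples as given:

  [1] (3, 7)
  [2] (3, 6)
  [3] (3, 6)
  [4] (1, 1)
  [5] (2, 1)
  [6] (3, 7)
  [7] (2, 1)
  [8] (3, 7)
  [9] (3, 6)
  [10] (7, 3)
  [11] (7, 3)
  [12] (1, 1)
  [13] (1, 1)
  [14] (3, 7)
  [15] (3, 6)
  [16] (7, 3)
  [17] (7, 3)

Partition of {1..17} into 5 W_11-dot-orbits:

[[1, 6, 8, 14], [2, 3, 9, 15], [4, 12, 13], [5, 7], [10, 11, 16, 17]]


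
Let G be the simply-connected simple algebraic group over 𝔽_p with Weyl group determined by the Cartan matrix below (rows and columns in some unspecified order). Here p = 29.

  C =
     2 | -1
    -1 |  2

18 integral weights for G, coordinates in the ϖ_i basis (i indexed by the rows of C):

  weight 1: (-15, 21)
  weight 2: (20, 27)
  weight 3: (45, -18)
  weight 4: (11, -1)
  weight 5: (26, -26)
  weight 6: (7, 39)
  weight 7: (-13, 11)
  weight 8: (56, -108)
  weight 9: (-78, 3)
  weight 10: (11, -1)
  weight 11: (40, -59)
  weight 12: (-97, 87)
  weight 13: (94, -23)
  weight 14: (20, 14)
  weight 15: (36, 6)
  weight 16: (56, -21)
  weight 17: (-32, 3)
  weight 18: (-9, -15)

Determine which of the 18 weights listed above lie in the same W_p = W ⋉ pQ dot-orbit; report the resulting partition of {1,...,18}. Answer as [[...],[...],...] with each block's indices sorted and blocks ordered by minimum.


A_2 Cartan matrix, 2 simple roots permuted; ρ=(1,1).

Alcove-folded reps (p=29, 18 weights, presented ϖ-order):

  [1] (14, 8)
  [2] (1, 8)
  [3] (12, 0)
  [4] (12, 0)
  [5] (2, 25)
  [6] (11, 10)
  [7] (12, 0)
  [8] (1, 8)
  [9] (10, 4)
  [10] (12, 0)
  [11] (12, 0)
  [12] (1, 8)
  [13] (14, 8)
  [14] (14, 8)
  [15] (14, 8)
  [16] (1, 8)
  [17] (2, 25)
  [18] (14, 8)

Grouping the 18 weights by Ā_29-representative: 6 linkage classes.

[[1, 13, 14, 15, 18], [2, 8, 12, 16], [3, 4, 7, 10, 11], [5, 17], [6], [9]]


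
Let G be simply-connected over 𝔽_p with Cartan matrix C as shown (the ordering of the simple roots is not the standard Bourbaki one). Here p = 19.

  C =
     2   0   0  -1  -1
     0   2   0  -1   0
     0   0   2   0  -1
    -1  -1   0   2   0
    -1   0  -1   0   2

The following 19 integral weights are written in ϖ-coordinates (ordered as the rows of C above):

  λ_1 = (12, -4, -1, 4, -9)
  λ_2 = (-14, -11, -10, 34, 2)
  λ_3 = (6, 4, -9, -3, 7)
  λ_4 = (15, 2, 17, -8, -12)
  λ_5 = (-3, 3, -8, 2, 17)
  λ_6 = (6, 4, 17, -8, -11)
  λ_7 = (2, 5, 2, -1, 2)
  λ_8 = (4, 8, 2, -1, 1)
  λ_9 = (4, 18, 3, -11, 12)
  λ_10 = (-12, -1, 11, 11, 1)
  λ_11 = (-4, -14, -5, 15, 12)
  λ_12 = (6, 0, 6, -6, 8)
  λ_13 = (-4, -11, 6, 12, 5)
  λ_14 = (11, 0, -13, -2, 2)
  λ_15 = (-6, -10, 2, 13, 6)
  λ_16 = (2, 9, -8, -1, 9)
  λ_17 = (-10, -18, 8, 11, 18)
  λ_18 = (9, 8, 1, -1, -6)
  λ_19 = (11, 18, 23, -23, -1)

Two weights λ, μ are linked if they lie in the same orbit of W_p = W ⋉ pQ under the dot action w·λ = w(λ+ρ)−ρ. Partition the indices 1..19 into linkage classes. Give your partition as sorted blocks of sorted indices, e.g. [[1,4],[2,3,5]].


A_5 Cartan matrix, 5 simple roots permuted; ρ=(1,1,1,1,1).

W_19-reps of the 19 weights in Ā_19 (same 5-coord order as C):

  λ_1 → (5, 3, 8, 2, 0) · λ_2 → (3, 6, 3, 0, 3) · λ_3 → (5, 3, 8, 2, 0) · λ_4 → (2, 0, 3, 1, 9) · λ_5 → (2, 0, 3, 1, 9) · λ_6 → (5, 3, 8, 2, 0) · λ_7 → (3, 6, 3, 0, 3) · λ_8 → (5, 9, 3, 0, 2) · λ_9 → (5, 3, 8, 2, 0) · λ_10 → (2, 0, 3, 1, 9) · λ_11 → (3, 6, 3, 0, 3) · λ_12 → (2, 0, 3, 1, 9) · λ_13 → (3, 6, 3, 0, 3) · λ_14 → (2, 0, 3, 1, 9) · λ_15 → (5, 9, 3, 0, 2) · λ_16 → (3, 6, 3, 0, 3) · λ_17 → (5, 9, 3, 0, 2) · λ_18 → (5, 9, 3, 0, 2) · λ_19 → (5, 9, 3, 0, 2)

Partition of {1..19} into 4 W_19-dot-orbits:

[[1, 3, 6, 9], [2, 7, 11, 13, 16], [4, 5, 10, 12, 14], [8, 15, 17, 18, 19]]


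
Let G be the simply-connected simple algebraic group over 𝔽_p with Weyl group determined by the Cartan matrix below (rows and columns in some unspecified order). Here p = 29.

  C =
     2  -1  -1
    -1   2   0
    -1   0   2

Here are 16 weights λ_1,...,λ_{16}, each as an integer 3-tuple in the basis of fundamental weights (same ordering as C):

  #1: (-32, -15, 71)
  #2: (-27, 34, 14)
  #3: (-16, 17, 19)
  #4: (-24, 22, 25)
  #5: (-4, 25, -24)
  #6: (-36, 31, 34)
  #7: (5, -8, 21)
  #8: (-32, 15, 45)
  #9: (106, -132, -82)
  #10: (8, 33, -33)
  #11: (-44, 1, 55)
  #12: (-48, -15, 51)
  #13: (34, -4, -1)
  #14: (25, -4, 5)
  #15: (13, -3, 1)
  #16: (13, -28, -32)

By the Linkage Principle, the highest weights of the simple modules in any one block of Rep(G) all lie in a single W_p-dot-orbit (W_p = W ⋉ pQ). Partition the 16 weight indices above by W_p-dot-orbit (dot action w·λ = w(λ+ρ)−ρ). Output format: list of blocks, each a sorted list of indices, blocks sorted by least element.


Type A_3, rank 3, |W|=24; reorder rows/cols to standard.

Folding the 16 weights λ_j+ρ into Ā_29 (reps in the given 3-coord order):

  [1] (12, 2, 2) · [2] (15, 3, 5) · [3] (15, 3, 5) · [4] (23, 0, 3) · [5] (23, 0, 3) · [6] (23, 0, 3) · [7] (1, 6, 21) · [8] (12, 2, 2) · [9] (15, 3, 5) · [10] (15, 3, 5) · [11] (12, 2, 2) · [12] (15, 3, 5) · [13] (23, 0, 3) · [14] (23, 0, 3) · [15] (12, 2, 2) · [16] (12, 2, 2)

Linkage partition of the 16 weights (4 classes, p=29):

[[1, 8, 11, 15, 16], [2, 3, 9, 10, 12], [4, 5, 6, 13, 14], [7]]


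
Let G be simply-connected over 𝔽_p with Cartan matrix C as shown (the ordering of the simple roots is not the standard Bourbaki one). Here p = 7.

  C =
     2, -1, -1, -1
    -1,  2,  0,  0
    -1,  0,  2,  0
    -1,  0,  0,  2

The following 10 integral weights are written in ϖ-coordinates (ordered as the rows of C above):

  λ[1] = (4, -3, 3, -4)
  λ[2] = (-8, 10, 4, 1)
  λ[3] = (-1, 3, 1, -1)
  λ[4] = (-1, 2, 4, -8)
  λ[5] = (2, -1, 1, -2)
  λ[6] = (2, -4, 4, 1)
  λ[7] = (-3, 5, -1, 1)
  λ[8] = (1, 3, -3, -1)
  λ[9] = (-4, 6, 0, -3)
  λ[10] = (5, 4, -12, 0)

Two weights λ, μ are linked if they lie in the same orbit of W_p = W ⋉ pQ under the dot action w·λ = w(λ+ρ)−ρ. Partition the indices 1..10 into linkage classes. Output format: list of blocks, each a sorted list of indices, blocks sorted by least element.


Root system D_4: the 4×4 matrix C matches after relabeling.

Folding the 10 weights λ_j+ρ into Ā_7 (reps in the given 4-coord order):

  [1] (2, 0, 2, 1);  [2] (2, 0, 2, 1);  [3] (0, 4, 2, 0);  [4] (0, 4, 2, 0);  [5] (2, 0, 2, 1);  [6] (2, 0, 2, 1);  [7] (0, 4, 2, 0);  [8] (0, 4, 2, 0);  [9] (2, 0, 2, 1);  [10] (0, 4, 2, 0)

Grouping the 10 weights by Ā_7-representative: 2 linkage classes.

[[1, 2, 5, 6, 9], [3, 4, 7, 8, 10]]


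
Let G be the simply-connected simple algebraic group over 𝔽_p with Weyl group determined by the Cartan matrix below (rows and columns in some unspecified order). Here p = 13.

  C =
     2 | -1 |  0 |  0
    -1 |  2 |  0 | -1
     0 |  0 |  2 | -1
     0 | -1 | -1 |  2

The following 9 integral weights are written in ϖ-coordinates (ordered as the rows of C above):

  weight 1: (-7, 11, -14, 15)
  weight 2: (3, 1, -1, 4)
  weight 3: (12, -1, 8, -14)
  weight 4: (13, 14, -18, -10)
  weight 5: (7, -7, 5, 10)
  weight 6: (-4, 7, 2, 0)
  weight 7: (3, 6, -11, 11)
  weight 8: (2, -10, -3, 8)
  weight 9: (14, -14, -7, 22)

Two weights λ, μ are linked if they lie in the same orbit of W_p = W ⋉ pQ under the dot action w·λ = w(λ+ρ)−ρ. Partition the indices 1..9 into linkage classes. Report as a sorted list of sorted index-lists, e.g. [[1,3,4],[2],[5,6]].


Root system A_4: the 4×4 matrix C matches after relabeling.

λ_j+ρ reflected into Ā_13 (⟨·,θ^∨⟩≤13); 4-tuples as given:

  λ_1 → (6, 1, 0, 2)
  λ_2 → (4, 2, 0, 5)
  λ_3 → (0, 9, 0, 4)
  λ_4 → (6, 1, 0, 2)
  λ_5 → (4, 2, 0, 5)
  λ_6 → (3, 5, 3, 1)
  λ_7 → (6, 1, 0, 2)
  λ_8 → (6, 1, 0, 2)
  λ_9 → (6, 1, 0, 2)

Linkage partition of the 9 weights (4 classes, p=13):

[[1, 4, 7, 8, 9], [2, 5], [3], [6]]


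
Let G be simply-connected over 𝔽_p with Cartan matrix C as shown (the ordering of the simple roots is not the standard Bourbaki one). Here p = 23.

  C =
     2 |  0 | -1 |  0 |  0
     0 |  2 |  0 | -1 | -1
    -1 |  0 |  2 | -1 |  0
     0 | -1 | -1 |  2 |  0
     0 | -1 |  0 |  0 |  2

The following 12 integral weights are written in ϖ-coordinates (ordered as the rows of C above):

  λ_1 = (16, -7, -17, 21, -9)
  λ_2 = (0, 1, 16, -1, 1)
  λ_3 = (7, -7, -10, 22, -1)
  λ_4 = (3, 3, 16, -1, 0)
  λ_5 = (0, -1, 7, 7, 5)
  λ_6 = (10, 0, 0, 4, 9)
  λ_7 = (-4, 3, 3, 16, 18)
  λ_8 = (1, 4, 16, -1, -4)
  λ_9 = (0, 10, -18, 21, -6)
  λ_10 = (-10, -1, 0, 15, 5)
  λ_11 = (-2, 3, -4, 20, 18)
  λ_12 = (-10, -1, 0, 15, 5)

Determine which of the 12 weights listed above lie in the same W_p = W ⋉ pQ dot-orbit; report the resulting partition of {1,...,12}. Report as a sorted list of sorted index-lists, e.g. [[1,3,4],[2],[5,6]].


Cartan matrix: type A_5 (|W|=720); un-permuting the 5 rows.

Folding the 12 weights λ_j+ρ into Ā_23 (reps in the given 5-coord order):

  [1] (1, 0, 8, 8, 6) · [2] (1, 2, 17, 0, 2) · [3] (1, 0, 8, 8, 6) · [4] (1, 2, 17, 0, 2) · [5] (1, 0, 8, 8, 6) · [6] (6, 1, 1, 5, 5) · [7] (1, 2, 17, 0, 2) · [8] (1, 2, 17, 0, 2) · [9] (6, 1, 1, 5, 5) · [10] (1, 0, 8, 8, 6) · [11] (1, 2, 17, 0, 2) · [12] (1, 0, 8, 8, 6)

These 12 weights hit 3 W_23-dot-orbits; sizes (5, 5, 2):

[[1, 3, 5, 10, 12], [2, 4, 7, 8, 11], [6, 9]]


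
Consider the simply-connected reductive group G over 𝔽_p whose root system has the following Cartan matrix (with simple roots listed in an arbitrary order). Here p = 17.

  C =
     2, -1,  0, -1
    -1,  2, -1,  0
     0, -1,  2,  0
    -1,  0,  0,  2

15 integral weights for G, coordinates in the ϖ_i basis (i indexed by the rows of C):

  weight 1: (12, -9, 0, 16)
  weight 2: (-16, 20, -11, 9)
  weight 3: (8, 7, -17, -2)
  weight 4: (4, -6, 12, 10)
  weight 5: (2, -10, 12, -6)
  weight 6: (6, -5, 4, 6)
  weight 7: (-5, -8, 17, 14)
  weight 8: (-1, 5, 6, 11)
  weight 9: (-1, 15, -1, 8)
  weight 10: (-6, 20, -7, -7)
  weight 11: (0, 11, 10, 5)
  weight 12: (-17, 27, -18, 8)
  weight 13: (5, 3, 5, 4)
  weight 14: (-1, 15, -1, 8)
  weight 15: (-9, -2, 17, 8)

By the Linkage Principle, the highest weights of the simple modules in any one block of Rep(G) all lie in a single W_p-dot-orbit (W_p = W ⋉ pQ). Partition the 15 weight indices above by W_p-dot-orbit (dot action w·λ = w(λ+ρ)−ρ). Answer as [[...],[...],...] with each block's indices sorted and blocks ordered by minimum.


Dynkin diagram of C (from the 6 off-diagonal −1 entries): A_4.

Alcove-folded reps (p=17, 15 weights, presented ϖ-order):

  λ_1+ρ ↦ (0, 5, 1, 4) · λ_2+ρ ↦ (6, 4, 2, 1) · λ_3+ρ ↦ (0, 8, 8, 1) · λ_4+ρ ↦ (0, 5, 1, 4) · λ_5+ρ ↦ (3, 2, 2, 6) · λ_6+ρ ↦ (3, 4, 1, 7) · λ_7+ρ ↦ (6, 4, 2, 1) · λ_8+ρ ↦ (0, 5, 1, 4) · λ_9+ρ ↦ (0, 8, 8, 1) · λ_10+ρ ↦ (6, 4, 2, 1) · λ_11+ρ ↦ (6, 4, 2, 1) · λ_12+ρ ↦ (0, 5, 1, 4) · λ_13+ρ ↦ (6, 4, 2, 1) · λ_14+ρ ↦ (0, 8, 8, 1) · λ_15+ρ ↦ (0, 8, 8, 1)

The 15 indices split into 5 linkage classes (same alcove rep ⇔ same W_17-dot-orbit):

[[1, 4, 8, 12], [2, 7, 10, 11, 13], [3, 9, 14, 15], [5], [6]]


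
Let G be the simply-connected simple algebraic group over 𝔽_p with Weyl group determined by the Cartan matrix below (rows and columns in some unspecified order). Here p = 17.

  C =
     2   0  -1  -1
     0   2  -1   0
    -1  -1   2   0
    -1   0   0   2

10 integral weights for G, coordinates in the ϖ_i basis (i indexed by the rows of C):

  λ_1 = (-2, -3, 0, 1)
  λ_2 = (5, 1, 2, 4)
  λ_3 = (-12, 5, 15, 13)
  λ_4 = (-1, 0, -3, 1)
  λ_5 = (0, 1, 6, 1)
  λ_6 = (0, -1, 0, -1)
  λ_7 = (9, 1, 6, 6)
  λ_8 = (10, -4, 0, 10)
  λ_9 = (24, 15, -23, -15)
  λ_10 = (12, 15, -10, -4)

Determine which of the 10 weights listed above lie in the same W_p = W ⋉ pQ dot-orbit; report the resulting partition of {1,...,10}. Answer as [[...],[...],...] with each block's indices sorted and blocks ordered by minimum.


Dynkin diagram of C (from the 6 off-diagonal −1 entries): A_4.

W_17-reps of the 10 weights in Ā_17 (same 4-coord order as C):

  λ_1+ρ ↦ (1, 0, 1, 0)
  λ_2+ρ ↦ (6, 2, 3, 5)
  λ_3+ρ ↦ (6, 2, 3, 5)
  λ_4+ρ ↦ (1, 0, 1, 0)
  λ_5+ρ ↦ (1, 2, 7, 2)
  λ_6+ρ ↦ (1, 0, 1, 0)
  λ_7+ρ ↦ (8, 7, 0, 2)
  λ_8+ρ ↦ (6, 2, 3, 5)
  λ_9+ρ ↦ (6, 2, 3, 5)
  λ_10+ρ ↦ (1, 4, 9, 0)

Linkage partition of the 10 weights (5 classes, p=17):

[[1, 4, 6], [2, 3, 8, 9], [5], [7], [10]]


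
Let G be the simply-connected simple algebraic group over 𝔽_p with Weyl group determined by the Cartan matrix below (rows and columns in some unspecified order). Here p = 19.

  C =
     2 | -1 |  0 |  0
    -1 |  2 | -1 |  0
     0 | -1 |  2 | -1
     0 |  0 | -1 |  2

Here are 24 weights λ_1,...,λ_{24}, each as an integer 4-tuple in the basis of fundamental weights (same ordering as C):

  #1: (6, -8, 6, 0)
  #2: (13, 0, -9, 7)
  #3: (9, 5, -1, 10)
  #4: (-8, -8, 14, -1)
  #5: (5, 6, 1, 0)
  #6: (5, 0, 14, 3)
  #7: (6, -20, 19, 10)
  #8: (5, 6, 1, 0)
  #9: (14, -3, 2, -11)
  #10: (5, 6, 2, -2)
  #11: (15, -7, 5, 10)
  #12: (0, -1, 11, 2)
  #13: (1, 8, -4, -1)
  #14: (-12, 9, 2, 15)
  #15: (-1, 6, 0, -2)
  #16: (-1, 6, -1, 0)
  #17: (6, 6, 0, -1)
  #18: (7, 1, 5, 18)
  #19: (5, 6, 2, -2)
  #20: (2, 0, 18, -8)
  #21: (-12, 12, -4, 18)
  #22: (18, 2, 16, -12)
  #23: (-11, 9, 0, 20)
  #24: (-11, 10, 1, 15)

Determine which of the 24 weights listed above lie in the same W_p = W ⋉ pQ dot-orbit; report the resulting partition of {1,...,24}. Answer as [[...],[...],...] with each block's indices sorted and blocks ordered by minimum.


Dynkin diagram of C (from the 6 off-diagonal −1 entries): A_4.

λ_j+ρ reflected into Ā_19 (⟨·,θ^∨⟩≤19); 4-tuples as given:

  λ_1+ρ ↦ (0, 7, 0, 1) · λ_2+ρ ↦ (7, 7, 1, 0) · λ_3+ρ ↦ (2, 6, 0, 3) · λ_4+ρ ↦ (7, 7, 1, 0) · λ_5+ρ ↦ (6, 7, 2, 1) · λ_6+ρ ↦ (1, 0, 12, 3) · λ_7+ρ ↦ (0, 7, 0, 1) · λ_8+ρ ↦ (6, 7, 2, 1) · λ_9+ρ ↦ (6, 7, 2, 1) · λ_10+ρ ↦ (6, 7, 2, 1) · λ_11+ρ ↦ (2, 6, 0, 3) · λ_12+ρ ↦ (1, 0, 12, 3) · λ_13+ρ ↦ (2, 6, 0, 3) · λ_14+ρ ↦ (0, 1, 2, 6) · λ_15+ρ ↦ (0, 7, 0, 1) · λ_16+ρ ↦ (0, 7, 0, 1) · λ_17+ρ ↦ (7, 7, 1, 0) · λ_18+ρ ↦ (2, 6, 0, 3) · λ_19+ρ ↦ (6, 7, 2, 1) · λ_20+ρ ↦ (1, 0, 12, 3) · λ_21+ρ ↦ (0, 1, 2, 6) · λ_22+ρ ↦ (0, 1, 2, 6) · λ_23+ρ ↦ (0, 1, 2, 6) · λ_24+ρ ↦ (0, 1, 2, 6)

6 distinct reps among the 24 weights ⇒ 6 W_19-linkage classes:

[[1, 7, 15, 16], [2, 4, 17], [3, 11, 13, 18], [5, 8, 9, 10, 19], [6, 12, 20], [14, 21, 22, 23, 24]]


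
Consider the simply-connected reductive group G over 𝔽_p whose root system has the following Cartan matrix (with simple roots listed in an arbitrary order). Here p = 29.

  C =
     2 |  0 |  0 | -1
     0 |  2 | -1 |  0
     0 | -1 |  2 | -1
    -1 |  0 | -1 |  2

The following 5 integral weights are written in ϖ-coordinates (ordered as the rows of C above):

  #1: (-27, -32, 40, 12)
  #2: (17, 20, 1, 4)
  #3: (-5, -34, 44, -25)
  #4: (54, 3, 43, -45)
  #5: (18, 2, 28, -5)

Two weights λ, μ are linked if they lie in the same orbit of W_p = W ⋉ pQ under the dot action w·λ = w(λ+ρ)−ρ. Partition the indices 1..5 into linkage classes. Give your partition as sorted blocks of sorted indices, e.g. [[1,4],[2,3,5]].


Cartan matrix: type A_4 (|W|=120); un-permuting the 4 rows.

Each λ_j+ρ reduced to Ā_29; 4-tuples below use C's row order:

  [1] (10, 3, 1, 2)
  [2] (1, 4, 2, 5)
  [3] (4, 1, 4, 8)
  [4] (3, 15, 10, 1)
  [5] (3, 15, 10, 1)

The 5 indices split into 4 linkage classes (same alcove rep ⇔ same W_29-dot-orbit):

[[1], [2], [3], [4, 5]]


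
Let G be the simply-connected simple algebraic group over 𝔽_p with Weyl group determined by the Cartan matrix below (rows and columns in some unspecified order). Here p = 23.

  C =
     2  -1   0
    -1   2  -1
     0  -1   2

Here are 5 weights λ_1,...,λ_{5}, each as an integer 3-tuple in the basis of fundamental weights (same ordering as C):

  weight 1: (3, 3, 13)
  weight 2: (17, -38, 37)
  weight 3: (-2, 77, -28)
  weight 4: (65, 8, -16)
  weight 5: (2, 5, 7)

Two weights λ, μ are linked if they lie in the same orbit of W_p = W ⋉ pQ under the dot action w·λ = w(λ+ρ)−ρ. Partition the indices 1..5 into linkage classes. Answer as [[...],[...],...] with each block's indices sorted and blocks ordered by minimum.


Root system A_3: the 3×3 matrix C matches after relabeling.

Alcove-folded reps (p=23, 5 weights, presented ϖ-order):

  [1] (4, 4, 14) · [2] (4, 4, 14) · [3] (4, 4, 14) · [4] (3, 6, 8) · [5] (3, 6, 8)

2 distinct reps among the 5 weights ⇒ 2 W_23-linkage classes:

[[1, 2, 3], [4, 5]]


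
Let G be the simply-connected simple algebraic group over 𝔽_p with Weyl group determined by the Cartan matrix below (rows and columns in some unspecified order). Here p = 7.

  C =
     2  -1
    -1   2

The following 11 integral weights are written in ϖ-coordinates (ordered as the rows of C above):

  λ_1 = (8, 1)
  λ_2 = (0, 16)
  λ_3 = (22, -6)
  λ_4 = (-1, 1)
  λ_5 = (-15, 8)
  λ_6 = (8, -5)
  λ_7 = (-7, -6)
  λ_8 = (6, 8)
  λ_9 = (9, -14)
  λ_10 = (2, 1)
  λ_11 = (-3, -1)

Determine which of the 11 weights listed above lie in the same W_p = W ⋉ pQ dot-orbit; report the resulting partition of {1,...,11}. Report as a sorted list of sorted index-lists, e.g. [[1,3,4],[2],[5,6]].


Dynkin diagram of C (from the 2 off-diagonal −1 entries): A_2.

Each λ_j+ρ reduced to Ā_7; 2-tuples below use C's row order:

  λ_1+ρ ↦ (3, 2) · λ_2+ρ ↦ (3, 1) · λ_3+ρ ↦ (3, 2) · λ_4+ρ ↦ (0, 2) · λ_5+ρ ↦ (0, 2) · λ_6+ρ ↦ (3, 2) · λ_7+ρ ↦ (1, 2) · λ_8+ρ ↦ (0, 2) · λ_9+ρ ↦ (3, 1) · λ_10+ρ ↦ (3, 2) · λ_11+ρ ↦ (0, 2)

These 11 weights hit 4 W_7-dot-orbits; sizes (4, 2, 4, 1):

[[1, 3, 6, 10], [2, 9], [4, 5, 8, 11], [7]]


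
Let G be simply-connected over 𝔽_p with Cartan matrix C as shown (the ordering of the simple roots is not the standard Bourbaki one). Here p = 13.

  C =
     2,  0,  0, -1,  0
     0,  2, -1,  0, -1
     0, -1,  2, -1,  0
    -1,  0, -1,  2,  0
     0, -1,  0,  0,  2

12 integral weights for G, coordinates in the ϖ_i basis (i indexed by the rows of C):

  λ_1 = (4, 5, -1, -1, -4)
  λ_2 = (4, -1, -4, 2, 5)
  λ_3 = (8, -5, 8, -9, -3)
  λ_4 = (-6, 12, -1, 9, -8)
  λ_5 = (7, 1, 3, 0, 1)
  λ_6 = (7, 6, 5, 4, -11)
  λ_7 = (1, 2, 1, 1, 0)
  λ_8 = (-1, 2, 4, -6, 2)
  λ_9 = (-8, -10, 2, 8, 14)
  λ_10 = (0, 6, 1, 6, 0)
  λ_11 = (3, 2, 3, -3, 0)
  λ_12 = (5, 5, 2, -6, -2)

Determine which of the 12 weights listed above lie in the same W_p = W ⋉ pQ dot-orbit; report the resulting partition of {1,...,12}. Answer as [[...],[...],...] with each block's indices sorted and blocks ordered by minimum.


A_5 Cartan matrix, 5 simple roots permuted; ρ=(1,1,1,1,1).

Ā_13 reps of the 12 weights (A_5, coords as presented):

  1: (5, 3, 0, 0, 3) · 2: (5, 3, 0, 0, 3) · 3: (1, 3, 2, 3, 1) · 4: (5, 3, 0, 0, 3) · 5: (4, 0, 4, 1, 2) · 6: (5, 3, 0, 0, 3) · 7: (2, 3, 2, 2, 1) · 8: (5, 3, 0, 0, 3) · 9: (2, 3, 2, 2, 1) · 10: (1, 3, 2, 3, 1) · 11: (2, 3, 2, 2, 1) · 12: (1, 3, 2, 3, 1)

Linkage partition of the 12 weights (4 classes, p=13):

[[1, 2, 4, 6, 8], [3, 10, 12], [5], [7, 9, 11]]


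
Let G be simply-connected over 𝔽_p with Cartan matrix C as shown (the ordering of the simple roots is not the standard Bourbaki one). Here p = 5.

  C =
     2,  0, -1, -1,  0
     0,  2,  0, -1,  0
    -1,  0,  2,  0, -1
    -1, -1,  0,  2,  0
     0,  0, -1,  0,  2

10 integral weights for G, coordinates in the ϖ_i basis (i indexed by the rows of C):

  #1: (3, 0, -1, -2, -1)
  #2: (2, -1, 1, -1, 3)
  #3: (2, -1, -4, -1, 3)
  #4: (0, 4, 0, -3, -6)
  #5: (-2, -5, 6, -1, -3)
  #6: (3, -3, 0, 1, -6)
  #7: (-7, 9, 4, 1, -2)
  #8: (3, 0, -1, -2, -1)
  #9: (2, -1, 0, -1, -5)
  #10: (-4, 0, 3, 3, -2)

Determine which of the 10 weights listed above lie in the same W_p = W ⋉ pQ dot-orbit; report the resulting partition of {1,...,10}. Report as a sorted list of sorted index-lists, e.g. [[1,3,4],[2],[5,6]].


A_5 Cartan matrix, 5 simple roots permuted; ρ=(1,1,1,1,1).

λ_j+ρ reflected into Ā_5 (⟨·,θ^∨⟩≤5); 5-tuples as given:

  [1] (3, 0, 0, 1, 0);  [2] (1, 0, 1, 3, 0);  [3] (0, 0, 3, 0, 1);  [4] (1, 0, 1, 3, 0);  [5] (3, 0, 0, 1, 0);  [6] (0, 0, 3, 0, 1);  [7] (3, 0, 0, 1, 0);  [8] (3, 0, 0, 1, 0);  [9] (0, 0, 3, 0, 1);  [10] (3, 0, 0, 1, 0)

The 10 indices split into 3 linkage classes (same alcove rep ⇔ same W_5-dot-orbit):

[[1, 5, 7, 8, 10], [2, 4], [3, 6, 9]]


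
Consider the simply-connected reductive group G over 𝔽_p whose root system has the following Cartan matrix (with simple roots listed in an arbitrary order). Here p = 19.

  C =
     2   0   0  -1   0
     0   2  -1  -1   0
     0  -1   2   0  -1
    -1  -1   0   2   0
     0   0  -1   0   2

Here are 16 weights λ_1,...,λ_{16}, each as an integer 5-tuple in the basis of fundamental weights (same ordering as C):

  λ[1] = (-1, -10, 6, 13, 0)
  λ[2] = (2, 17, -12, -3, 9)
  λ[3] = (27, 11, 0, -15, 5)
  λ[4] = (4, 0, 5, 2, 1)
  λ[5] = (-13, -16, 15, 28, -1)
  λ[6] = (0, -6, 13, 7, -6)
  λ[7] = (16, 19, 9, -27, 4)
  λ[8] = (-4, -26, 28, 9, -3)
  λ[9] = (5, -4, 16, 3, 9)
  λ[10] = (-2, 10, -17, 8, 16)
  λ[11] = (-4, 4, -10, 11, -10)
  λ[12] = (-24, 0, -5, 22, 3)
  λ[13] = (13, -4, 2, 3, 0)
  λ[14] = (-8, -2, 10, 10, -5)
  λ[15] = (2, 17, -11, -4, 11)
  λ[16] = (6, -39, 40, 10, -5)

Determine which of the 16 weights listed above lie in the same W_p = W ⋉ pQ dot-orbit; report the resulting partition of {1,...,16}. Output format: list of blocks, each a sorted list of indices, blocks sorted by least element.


Root system A_5: the 5×5 matrix C matches after relabeling.

Ā_19 reps of the 16 weights (A_5, coords as presented):

    λ_1 → (0, 7, 1, 5, 1)
    λ_2 → (1, 5, 10, 2, 1)
    λ_3 → (0, 7, 1, 5, 1)
    λ_4 → (5, 1, 6, 3, 2)
    λ_5 → (1, 5, 10, 2, 1)
    λ_6 → (1, 5, 4, 3, 5)
    λ_7 → (5, 1, 6, 3, 2)
    λ_8 → (5, 1, 6, 3, 2)
    λ_9 → (1, 5, 4, 3, 5)
    λ_10 → (1, 5, 10, 2, 1)
    λ_11 → (1, 5, 4, 3, 5)
    λ_12 → (14, 3, 0, 1, 1)
    λ_13 → (14, 3, 0, 1, 1)
    λ_14 → (5, 1, 6, 3, 2)
    λ_15 → (1, 5, 10, 2, 1)
    λ_16 → (1, 5, 10, 2, 1)

These 16 weights hit 5 W_19-dot-orbits; sizes (2, 5, 4, 3, 2):

[[1, 3], [2, 5, 10, 15, 16], [4, 7, 8, 14], [6, 9, 11], [12, 13]]
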